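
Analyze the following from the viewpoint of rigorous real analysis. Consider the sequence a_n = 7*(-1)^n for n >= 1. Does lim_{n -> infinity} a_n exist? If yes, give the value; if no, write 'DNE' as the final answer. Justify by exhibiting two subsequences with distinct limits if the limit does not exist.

Examine the behaviour of a_n along subsequences.
Even-n subsequence a_{2k} = 7 -> 7. Odd-n subsequence a_{2k+1} = -7 -> -7.
Since these two subsequential limits are 7 and -7, distinct, the full sequence cannot converge (a convergent sequence has all subsequences tending to the same limit). So lim a_n does not exist.

DNE


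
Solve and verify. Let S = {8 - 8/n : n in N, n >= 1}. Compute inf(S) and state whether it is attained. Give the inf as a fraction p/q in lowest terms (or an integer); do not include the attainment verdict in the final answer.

Analysis:
- Values: 0, 4, 16/3, 6, ... strictly increasing.
- Minimum is 0 (n=1); inf = 0 (attained).
- 8 - 8/n -> 8 from below; sup = 8, not attained.
Conclusion: inf(S) = 0, attained in S.

0


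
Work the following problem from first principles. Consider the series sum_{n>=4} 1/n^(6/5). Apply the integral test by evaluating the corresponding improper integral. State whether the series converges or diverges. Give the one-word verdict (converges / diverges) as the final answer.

Let f(x) = x^(-6/5). Then f is positive, continuous, and decreasing on [4, infinity), so the integral test applies.
Compute the improper integral int_{4}^infinity f(x) dx:
  antiderivative F(x) = -5/x^(1/5).
  As x -> infinity, F(x) -> 0 (since p = 6/5 > 1).
  So int = F(infinity) - F(4) = 0 - (-5*2^(3/5)/2) = 5*2^(3/5)/2.
  Finite, so by the integral test, the series converges.

converges


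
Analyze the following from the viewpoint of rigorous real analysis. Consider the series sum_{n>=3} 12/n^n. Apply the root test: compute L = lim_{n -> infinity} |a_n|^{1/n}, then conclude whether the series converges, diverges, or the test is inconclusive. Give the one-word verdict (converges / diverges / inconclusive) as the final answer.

Let a_n denote the general term. Form |a_n|^(1/n) and simplify:
|a_n|^(1/n) = 12^(1/n)/n
Take the limit as n -> infinity: L = 0.
Since L = 0 < 1, the root test implies convergence.

converges


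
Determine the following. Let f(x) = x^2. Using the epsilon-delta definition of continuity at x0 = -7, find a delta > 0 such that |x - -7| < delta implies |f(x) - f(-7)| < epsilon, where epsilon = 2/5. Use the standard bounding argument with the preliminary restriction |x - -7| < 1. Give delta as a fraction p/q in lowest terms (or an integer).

Factor: |x^2 - (-7)^2| = |x - -7| * |x + -7|.
Impose |x - -7| < 1 first. Then |x + -7| = |(x - -7) + 2*(-7)| <= |x - -7| + 2*|-7| < 1 + 14 = 15.
So |x^2 - (-7)^2| < delta * 15.
We need delta * 15 <= 2/5, i.e. delta <= 2/5/15 = 2/75.
Since 2/75 < 1, this is tighter than 1; take delta = 2/75.
So delta = 2/75 works.

2/75


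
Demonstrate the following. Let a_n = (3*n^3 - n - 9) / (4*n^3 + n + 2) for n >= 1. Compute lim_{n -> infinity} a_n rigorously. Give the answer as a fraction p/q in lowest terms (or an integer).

Divide numerator and denominator by n^3, the highest power:
numerator / n^3 = 3 - 1/n^2 - 9/n^3
denominator / n^3 = 4 + n^(-2) + 2/n^3
As n -> infinity, all terms of the form c/n^k (k >= 1) tend to 0.
So numerator / n^3 -> 3 and denominator / n^3 -> 4.
Therefore lim a_n = 3/4.

3/4


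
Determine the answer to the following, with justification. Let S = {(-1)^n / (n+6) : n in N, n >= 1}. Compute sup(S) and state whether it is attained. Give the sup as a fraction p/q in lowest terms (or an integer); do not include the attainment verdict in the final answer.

Analysis:
- Values: -1/7, 1/8, -1/9, 1/10, -1/11, ...
- Positive terms (even n): 1/(2+6), 1/(4+6), ... decreasing -> max = 1/8 (n=2).
- Negative terms (odd n): -1/(1+6), -1/(3+6), ... increasing -> min = -1/7 (n=1).
- So sup = 1/8 (attained at n=2); inf = -1/7 (attained at n=1).
Conclusion: sup(S) = 1/8, attained in S.

1/8


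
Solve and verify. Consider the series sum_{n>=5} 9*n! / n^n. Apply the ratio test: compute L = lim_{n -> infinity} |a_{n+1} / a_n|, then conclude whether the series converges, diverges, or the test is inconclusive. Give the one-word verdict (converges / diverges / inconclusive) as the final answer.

Let a_n denote the general term. Form the ratio a_{n+1}/a_n and simplify:
a_{n+1}/a_n = (n/(n + 1))^n
Take the limit as n -> infinity: L = exp(-1).
Since L = exp(-1) < 1, the ratio test implies the series converges.

converges


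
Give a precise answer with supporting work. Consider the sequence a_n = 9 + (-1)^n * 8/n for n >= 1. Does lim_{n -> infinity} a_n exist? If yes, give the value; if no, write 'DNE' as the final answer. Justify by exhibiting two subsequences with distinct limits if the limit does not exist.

Examine the behaviour of a_n along subsequences.
Even-n subsequence a_{2k} = 9 + 8/(2k) -> 9. Odd-n subsequence a_{2k+1} = 9 - 8/(2k+1) -> 9. Both tend to 9, which suggests the limit is 9; verify directly.
|a_n - 9| = |(-1)^n * 8/n| = 8/n for every n >= 1.
Given epsilon > 0, choose a positive integer N > 8/epsilon. Then for all n >= N, |a_n - 9| = 8/n <= 8/N < epsilon.
So by the definition of the limit, lim a_n exists and equals 9.

9


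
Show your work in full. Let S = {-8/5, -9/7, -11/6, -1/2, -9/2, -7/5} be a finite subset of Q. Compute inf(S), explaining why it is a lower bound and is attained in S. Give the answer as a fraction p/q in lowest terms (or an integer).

S is finite, so inf(S) = min(S).
Sorted increasing:
-9/2, -11/6, -8/5, -7/5, -9/7, -1/2
The extremum is -9/2.
For every x in S, x >= -9/2. And -9/2 is in S, so it is attained.
Therefore inf(S) = -9/2.

-9/2


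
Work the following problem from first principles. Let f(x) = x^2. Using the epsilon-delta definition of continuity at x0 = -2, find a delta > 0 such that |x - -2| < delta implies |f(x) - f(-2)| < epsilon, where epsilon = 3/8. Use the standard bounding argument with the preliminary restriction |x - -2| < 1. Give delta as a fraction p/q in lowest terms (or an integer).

Factor: |x^2 - (-2)^2| = |x - -2| * |x + -2|.
Impose |x - -2| < 1 first. Then |x + -2| = |(x - -2) + 2*(-2)| <= |x - -2| + 2*|-2| < 1 + 4 = 5.
So |x^2 - (-2)^2| < delta * 5.
We need delta * 5 <= 3/8, i.e. delta <= 3/8/5 = 3/40.
Since 3/40 < 1, this is tighter than 1; take delta = 3/40.
So delta = 3/40 works.

3/40


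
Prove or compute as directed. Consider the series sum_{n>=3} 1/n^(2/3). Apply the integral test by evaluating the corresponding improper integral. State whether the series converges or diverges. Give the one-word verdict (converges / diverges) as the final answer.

Let f(x) = x^(-2/3). Then f is positive, continuous, and decreasing on [3, infinity), so the integral test applies.
Compute the improper integral int_{3}^infinity f(x) dx:
  antiderivative F(x) = 3*x^(1/3).
  As x -> infinity, F(x) -> infinity (since p = 2/3 < 1).
  So the integral diverges. By the integral test, the series diverges.

diverges


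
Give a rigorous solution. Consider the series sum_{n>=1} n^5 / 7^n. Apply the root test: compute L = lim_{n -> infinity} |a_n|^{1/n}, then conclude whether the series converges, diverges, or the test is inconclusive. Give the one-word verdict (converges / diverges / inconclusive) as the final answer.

Let a_n denote the general term. Form |a_n|^(1/n) and simplify:
|a_n|^(1/n) = n^(5/n)/7
Take the limit as n -> infinity: L = 1/7.
Since L = 1/7 < 1, the root test implies convergence.

converges


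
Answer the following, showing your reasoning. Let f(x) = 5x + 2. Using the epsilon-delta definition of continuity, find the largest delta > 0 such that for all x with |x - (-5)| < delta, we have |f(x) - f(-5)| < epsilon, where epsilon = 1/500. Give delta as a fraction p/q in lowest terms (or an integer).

We compute f(-5) = 5*(-5) + 2 = -23.
|f(x) - f(-5)| = |5x + 2 - (-23)| = |5(x - (-5))| = 5|x - (-5)|.
We need 5|x - (-5)| < 1/500, i.e. |x - (-5)| < 1/500 / 5 = 1/2500.
So any delta <= 1/2500 works. Conversely, if delta > 1/2500, then x = -5 + 1/2500 satisfies |x - (-5)| = 1/2500 < delta but |f(x) - f(-5)| = 5 * 1/2500 = 1/500, which is not < 1/500; so no larger delta works.
Hence the largest such delta is 1/2500.

1/2500


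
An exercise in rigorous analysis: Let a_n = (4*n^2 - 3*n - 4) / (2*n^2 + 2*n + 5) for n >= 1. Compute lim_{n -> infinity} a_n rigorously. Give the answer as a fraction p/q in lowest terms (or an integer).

Divide numerator and denominator by n^2, the highest power:
numerator / n^2 = 4 - 3/n - 4/n^2
denominator / n^2 = 2 + 2/n + 5/n^2
As n -> infinity, all terms of the form c/n^k (k >= 1) tend to 0.
So numerator / n^2 -> 4 and denominator / n^2 -> 2.
Therefore lim a_n = 2.

2


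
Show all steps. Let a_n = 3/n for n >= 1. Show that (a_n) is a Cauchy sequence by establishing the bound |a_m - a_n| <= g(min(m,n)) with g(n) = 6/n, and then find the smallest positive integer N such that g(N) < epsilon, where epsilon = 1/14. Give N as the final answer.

For any m, n >= 1, by the triangle inequality:
|a_m - a_n| = |3/m - 3/n| <= 3*1/m + 3*1/n <= 6/min(m,n).
So g(n) = 6/n bounds the Cauchy difference. Since g(n) -> 0, (a_n) is Cauchy.
Now solve g(N) < 1/14: 6/N < 1/14 <=> N > 6 / (1/14) = 84.
The smallest integer strictly greater than 84 is N = 85.
Check: g(85) = 6/85 = 6/85 < 1/14; g(84) = 1/14 >= 1/14. So N = 85.

85


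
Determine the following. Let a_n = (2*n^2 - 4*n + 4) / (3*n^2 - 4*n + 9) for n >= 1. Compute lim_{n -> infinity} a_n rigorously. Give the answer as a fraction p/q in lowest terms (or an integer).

Divide numerator and denominator by n^2, the highest power:
numerator / n^2 = 2 - 4/n + 4/n^2
denominator / n^2 = 3 - 4/n + 9/n^2
As n -> infinity, all terms of the form c/n^k (k >= 1) tend to 0.
So numerator / n^2 -> 2 and denominator / n^2 -> 3.
Therefore lim a_n = 2/3.

2/3


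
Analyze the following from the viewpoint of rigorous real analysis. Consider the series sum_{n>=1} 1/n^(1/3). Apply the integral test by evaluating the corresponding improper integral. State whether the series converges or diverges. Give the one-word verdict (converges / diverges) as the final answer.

Let f(x) = x^(-1/3). Then f is positive, continuous, and decreasing on [1, infinity), so the integral test applies.
Compute the improper integral int_{1}^infinity f(x) dx:
  antiderivative F(x) = 3*x^(2/3)/2.
  As x -> infinity, F(x) -> infinity (since p = 1/3 < 1).
  So the integral diverges. By the integral test, the series diverges.

diverges


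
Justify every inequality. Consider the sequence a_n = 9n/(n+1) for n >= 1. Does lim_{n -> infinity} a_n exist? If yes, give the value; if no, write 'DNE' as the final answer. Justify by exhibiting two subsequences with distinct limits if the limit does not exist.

Examine the behaviour of a_n along subsequences.
Even-n subsequence a_{2k} = 9(2k)/(2k+1) -> 9. Odd-n subsequence a_{2k+1} = 9(2k+1)/(2k+2) -> 9. Both tend to 9, which suggests the limit is 9; verify directly.
|a_n - 9| = |9n - 9(n+1)| / (n+1) = 9/(n+1) < 9/n for every n >= 1.
Given epsilon > 0, choose a positive integer N > 9/epsilon. Then for all n >= N, |a_n - 9| < 9/n <= 9/N < epsilon.
So by the definition of the limit, lim a_n exists and equals 9.

9


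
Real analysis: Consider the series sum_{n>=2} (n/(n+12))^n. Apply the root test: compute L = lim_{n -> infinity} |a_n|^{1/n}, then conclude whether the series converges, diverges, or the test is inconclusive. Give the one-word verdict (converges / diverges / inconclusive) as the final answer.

Let a_n denote the general term. Form |a_n|^(1/n) and simplify:
|a_n|^(1/n) = n/(n + 12)
Take the limit as n -> infinity: L = 1.
Since L = 1, the root test is inconclusive. (In fact a_n = (n/(n+12))^n -> e^(-12) != 0, so the nth-term test shows divergence; but the root test itself gives no conclusion.)

inconclusive


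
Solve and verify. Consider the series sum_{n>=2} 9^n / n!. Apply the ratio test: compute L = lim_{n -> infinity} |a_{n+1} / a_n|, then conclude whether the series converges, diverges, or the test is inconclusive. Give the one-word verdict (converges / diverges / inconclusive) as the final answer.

Let a_n denote the general term. Form the ratio a_{n+1}/a_n and simplify:
a_{n+1}/a_n = 9/(n + 1)
Take the limit as n -> infinity: L = 0.
Since L = 0 < 1, the ratio test implies the series converges.

converges


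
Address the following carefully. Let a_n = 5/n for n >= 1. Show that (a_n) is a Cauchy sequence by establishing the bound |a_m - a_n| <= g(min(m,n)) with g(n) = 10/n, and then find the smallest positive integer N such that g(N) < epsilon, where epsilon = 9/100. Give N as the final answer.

For any m, n >= 1, by the triangle inequality:
|a_m - a_n| = |5/m - 5/n| <= 5*1/m + 5*1/n <= 10/min(m,n).
So g(n) = 10/n bounds the Cauchy difference. Since g(n) -> 0, (a_n) is Cauchy.
Now solve g(N) < 9/100: 10/N < 9/100 <=> N > 10 / (9/100) = 1000/9.
The smallest integer strictly greater than 1000/9 is N = 112.
Check: g(112) = 10/112 = 5/56 < 9/100; g(111) = 10/111 >= 9/100. So N = 112.

112


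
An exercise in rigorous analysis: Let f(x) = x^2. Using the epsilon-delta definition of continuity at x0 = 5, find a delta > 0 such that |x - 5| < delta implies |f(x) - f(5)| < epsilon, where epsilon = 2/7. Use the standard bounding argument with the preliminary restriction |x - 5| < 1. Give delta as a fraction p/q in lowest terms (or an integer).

Factor: |x^2 - (5)^2| = |x - 5| * |x + 5|.
Impose |x - 5| < 1 first. Then |x + 5| = |(x - 5) + 2*(5)| <= |x - 5| + 2*|5| < 1 + 10 = 11.
So |x^2 - (5)^2| < delta * 11.
We need delta * 11 <= 2/7, i.e. delta <= 2/7/11 = 2/77.
Since 2/77 < 1, this is tighter than 1; take delta = 2/77.
So delta = 2/77 works.

2/77


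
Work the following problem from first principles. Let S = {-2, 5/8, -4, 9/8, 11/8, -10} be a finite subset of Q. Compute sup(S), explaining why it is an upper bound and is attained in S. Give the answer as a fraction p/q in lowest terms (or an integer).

S is finite, so sup(S) = max(S).
Sorted decreasing:
11/8, 9/8, 5/8, -2, -4, -10
The extremum is 11/8.
For every x in S, x <= 11/8. And 11/8 is in S, so it is attained.
Therefore sup(S) = 11/8.

11/8


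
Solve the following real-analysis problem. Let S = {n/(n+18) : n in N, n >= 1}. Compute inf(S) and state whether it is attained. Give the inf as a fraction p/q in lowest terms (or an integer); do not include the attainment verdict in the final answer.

Analysis:
- Values: 1/19, 1/10, 1/7, 2/11, ... strictly increasing.
- Minimum is 1/19 (n=1); inf = 1/19 (attained).
- n/(n+18) = 1 - 18/(n+18) -> 1 from below as n -> infinity, and never equals 1.
- So sup = 1 (not attained).
Conclusion: inf(S) = 1/19, attained in S.

1/19


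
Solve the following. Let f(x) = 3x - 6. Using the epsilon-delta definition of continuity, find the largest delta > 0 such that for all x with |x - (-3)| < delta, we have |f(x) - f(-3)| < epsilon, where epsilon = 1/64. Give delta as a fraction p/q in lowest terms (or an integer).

We compute f(-3) = 3*(-3) - 6 = -15.
|f(x) - f(-3)| = |3x - 6 - (-15)| = |3(x - (-3))| = 3|x - (-3)|.
We need 3|x - (-3)| < 1/64, i.e. |x - (-3)| < 1/64 / 3 = 1/192.
So any delta <= 1/192 works. Conversely, if delta > 1/192, then x = -3 + 1/192 satisfies |x - (-3)| = 1/192 < delta but |f(x) - f(-3)| = 3 * 1/192 = 1/64, which is not < 1/64; so no larger delta works.
Hence the largest such delta is 1/192.

1/192


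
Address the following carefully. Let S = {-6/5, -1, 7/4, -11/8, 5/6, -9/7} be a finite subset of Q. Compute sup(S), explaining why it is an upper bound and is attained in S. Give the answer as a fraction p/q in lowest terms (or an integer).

S is finite, so sup(S) = max(S).
Sorted decreasing:
7/4, 5/6, -1, -6/5, -9/7, -11/8
The extremum is 7/4.
For every x in S, x <= 7/4. And 7/4 is in S, so it is attained.
Therefore sup(S) = 7/4.

7/4


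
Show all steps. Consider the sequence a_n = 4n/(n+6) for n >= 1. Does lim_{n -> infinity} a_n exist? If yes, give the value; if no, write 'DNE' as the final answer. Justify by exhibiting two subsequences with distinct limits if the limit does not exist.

Examine the behaviour of a_n along subsequences.
Even-n subsequence a_{2k} = 4(2k)/(2k+6) -> 4. Odd-n subsequence a_{2k+1} = 4(2k+1)/(2k+7) -> 4. Both tend to 4, which suggests the limit is 4; verify directly.
|a_n - 4| = |4n - 4(n+6)| / (n+6) = 24/(n+6) < 24/n for every n >= 1.
Given epsilon > 0, choose a positive integer N > 24/epsilon. Then for all n >= N, |a_n - 4| < 24/n <= 24/N < epsilon.
So by the definition of the limit, lim a_n exists and equals 4.

4


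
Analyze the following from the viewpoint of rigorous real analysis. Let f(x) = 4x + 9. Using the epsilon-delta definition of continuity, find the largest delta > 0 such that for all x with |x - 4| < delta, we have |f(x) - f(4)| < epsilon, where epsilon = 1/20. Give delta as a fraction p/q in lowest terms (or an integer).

We compute f(4) = 4*(4) + 9 = 25.
|f(x) - f(4)| = |4x + 9 - (25)| = |4(x - 4)| = 4|x - 4|.
We need 4|x - 4| < 1/20, i.e. |x - 4| < 1/20 / 4 = 1/80.
So any delta <= 1/80 works. Conversely, if delta > 1/80, then x = 4 + 1/80 satisfies |x - 4| = 1/80 < delta but |f(x) - f(4)| = 4 * 1/80 = 1/20, which is not < 1/20; so no larger delta works.
Hence the largest such delta is 1/80.

1/80


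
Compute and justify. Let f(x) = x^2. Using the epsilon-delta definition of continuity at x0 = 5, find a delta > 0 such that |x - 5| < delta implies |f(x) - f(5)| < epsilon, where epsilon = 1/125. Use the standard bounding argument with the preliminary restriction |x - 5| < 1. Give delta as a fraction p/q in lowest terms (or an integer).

Factor: |x^2 - (5)^2| = |x - 5| * |x + 5|.
Impose |x - 5| < 1 first. Then |x + 5| = |(x - 5) + 2*(5)| <= |x - 5| + 2*|5| < 1 + 10 = 11.
So |x^2 - (5)^2| < delta * 11.
We need delta * 11 <= 1/125, i.e. delta <= 1/125/11 = 1/1375.
Since 1/1375 < 1, this is tighter than 1; take delta = 1/1375.
So delta = 1/1375 works.

1/1375


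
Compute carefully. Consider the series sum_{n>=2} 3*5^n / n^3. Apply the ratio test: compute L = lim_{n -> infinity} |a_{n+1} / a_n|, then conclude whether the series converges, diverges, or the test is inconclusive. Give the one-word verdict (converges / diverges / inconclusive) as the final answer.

Let a_n denote the general term. Form the ratio a_{n+1}/a_n and simplify:
a_{n+1}/a_n = 5*n^3/(n + 1)^3
Take the limit as n -> infinity: L = 5.
Since L = 5 > 1 (or L = infinity), the ratio test implies the series diverges.

diverges


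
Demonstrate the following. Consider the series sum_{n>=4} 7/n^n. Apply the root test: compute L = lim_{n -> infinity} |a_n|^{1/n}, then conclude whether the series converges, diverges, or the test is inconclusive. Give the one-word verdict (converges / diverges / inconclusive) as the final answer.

Let a_n denote the general term. Form |a_n|^(1/n) and simplify:
|a_n|^(1/n) = 7^(1/n)/n
Take the limit as n -> infinity: L = 0.
Since L = 0 < 1, the root test implies convergence.

converges


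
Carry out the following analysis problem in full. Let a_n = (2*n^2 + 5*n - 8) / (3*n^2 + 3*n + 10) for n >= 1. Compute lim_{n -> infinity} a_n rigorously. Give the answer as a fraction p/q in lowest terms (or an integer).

Divide numerator and denominator by n^2, the highest power:
numerator / n^2 = 2 + 5/n - 8/n^2
denominator / n^2 = 3 + 3/n + 10/n^2
As n -> infinity, all terms of the form c/n^k (k >= 1) tend to 0.
So numerator / n^2 -> 2 and denominator / n^2 -> 3.
Therefore lim a_n = 2/3.

2/3


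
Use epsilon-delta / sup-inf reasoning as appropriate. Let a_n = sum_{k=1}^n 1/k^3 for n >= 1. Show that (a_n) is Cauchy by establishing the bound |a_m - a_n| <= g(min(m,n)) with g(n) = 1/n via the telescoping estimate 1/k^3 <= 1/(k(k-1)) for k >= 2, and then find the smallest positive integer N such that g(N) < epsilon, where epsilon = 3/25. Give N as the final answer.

For m > n >= 1: |a_m - a_n| = sum_{k=n+1}^m 1/k^3.
Use 1/k^3 <= 1/(k(k-1)) = 1/(k-1) - 1/k for k >= 2 (which holds since k^3 >= k^2 >= k(k-1) for k >= 2):
sum_{k=n+1}^m 1/k^3 <= sum_{k=n+1}^m (1/(k-1) - 1/k) = 1/n - 1/m <= 1/n.
By symmetry the same bound holds with n,m swapped, so |a_m - a_n| <= 1/min(m,n) = g(min(m,n)). Since g(n) -> 0, (a_n) is Cauchy.
Now solve g(N) < 3/25: 1/N < 3/25 <=> N > 1/(3/25) = 25/3.
The smallest integer strictly greater than 25/3 is N = 9.
Check: g(9) = 1/9 < 3/25; g(8) = 1/8 >= 3/25. So N = 9.

9


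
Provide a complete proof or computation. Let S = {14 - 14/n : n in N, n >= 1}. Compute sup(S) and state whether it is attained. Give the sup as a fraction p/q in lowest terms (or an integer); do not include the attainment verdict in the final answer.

Analysis:
- Values: 0, 7, 28/3, 21/2, ... strictly increasing.
- Minimum is 0 (n=1); inf = 0 (attained).
- 14 - 14/n -> 14 from below; sup = 14, not attained.
Conclusion: sup(S) = 14, not attained in S.

14


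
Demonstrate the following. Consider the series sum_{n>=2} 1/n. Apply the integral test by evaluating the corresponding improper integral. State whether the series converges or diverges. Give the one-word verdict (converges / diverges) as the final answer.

Let f(x) = 1/x. Then f is positive, continuous, and decreasing on [2, infinity), so the integral test applies.
Compute the improper integral int_{2}^infinity f(x) dx:
  antiderivative F(x) = log(x).
  As x -> infinity, log(x) -> infinity.
  So int = infinity - log(2) = infinity. By the integral test, the series diverges.

diverges


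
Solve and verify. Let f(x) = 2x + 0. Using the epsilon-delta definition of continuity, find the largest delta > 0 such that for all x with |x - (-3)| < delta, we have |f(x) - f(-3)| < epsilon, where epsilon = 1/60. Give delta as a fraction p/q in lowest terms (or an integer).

We compute f(-3) = 2*(-3) + 0 = -6.
|f(x) - f(-3)| = |2x + 0 - (-6)| = |2(x - (-3))| = 2|x - (-3)|.
We need 2|x - (-3)| < 1/60, i.e. |x - (-3)| < 1/60 / 2 = 1/120.
So any delta <= 1/120 works. Conversely, if delta > 1/120, then x = -3 + 1/120 satisfies |x - (-3)| = 1/120 < delta but |f(x) - f(-3)| = 2 * 1/120 = 1/60, which is not < 1/60; so no larger delta works.
Hence the largest such delta is 1/120.

1/120


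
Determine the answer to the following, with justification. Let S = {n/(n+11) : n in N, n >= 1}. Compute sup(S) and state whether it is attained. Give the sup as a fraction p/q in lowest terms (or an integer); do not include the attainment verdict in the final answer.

Analysis:
- Values: 1/12, 2/13, 3/14, 4/15, ... strictly increasing.
- Minimum is 1/12 (n=1); inf = 1/12 (attained).
- n/(n+11) = 1 - 11/(n+11) -> 1 from below as n -> infinity, and never equals 1.
- So sup = 1 (not attained).
Conclusion: sup(S) = 1, not attained in S.

1


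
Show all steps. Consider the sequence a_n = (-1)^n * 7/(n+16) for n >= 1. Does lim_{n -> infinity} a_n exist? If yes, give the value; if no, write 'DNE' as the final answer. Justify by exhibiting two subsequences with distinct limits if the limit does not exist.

Examine the behaviour of a_n along subsequences.
Even-n subsequence a_{2k} = 7/(2k+16) -> 0. Odd-n subsequence a_{2k+1} = -7/(2k+17) -> 0. Both tend to 0, which suggests the limit is 0; verify directly.
|a_n - 0| = 7/(n+16) < 7/n for every n >= 1.
Given epsilon > 0, choose a positive integer N > 7/epsilon. Then for all n >= N, |a_n| < 7/n <= 7/N < epsilon.
So by the definition of the limit, lim a_n exists and equals 0.

0


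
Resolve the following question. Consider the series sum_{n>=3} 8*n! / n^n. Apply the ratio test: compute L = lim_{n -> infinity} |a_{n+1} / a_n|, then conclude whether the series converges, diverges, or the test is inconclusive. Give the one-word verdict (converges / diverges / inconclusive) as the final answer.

Let a_n denote the general term. Form the ratio a_{n+1}/a_n and simplify:
a_{n+1}/a_n = (n/(n + 1))^n
Take the limit as n -> infinity: L = exp(-1).
Since L = exp(-1) < 1, the ratio test implies the series converges.

converges


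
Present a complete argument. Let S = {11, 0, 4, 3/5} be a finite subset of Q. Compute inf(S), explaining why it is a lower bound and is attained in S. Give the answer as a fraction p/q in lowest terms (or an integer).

S is finite, so inf(S) = min(S).
Sorted increasing:
0, 3/5, 4, 11
The extremum is 0.
For every x in S, x >= 0. And 0 is in S, so it is attained.
Therefore inf(S) = 0.

0


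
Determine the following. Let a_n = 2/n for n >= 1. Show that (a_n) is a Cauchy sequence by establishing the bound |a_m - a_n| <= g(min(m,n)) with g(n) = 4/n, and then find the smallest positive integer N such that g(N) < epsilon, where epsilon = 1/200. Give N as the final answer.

For any m, n >= 1, by the triangle inequality:
|a_m - a_n| = |2/m - 2/n| <= 2*1/m + 2*1/n <= 4/min(m,n).
So g(n) = 4/n bounds the Cauchy difference. Since g(n) -> 0, (a_n) is Cauchy.
Now solve g(N) < 1/200: 4/N < 1/200 <=> N > 4 / (1/200) = 800.
The smallest integer strictly greater than 800 is N = 801.
Check: g(801) = 4/801 = 4/801 < 1/200; g(800) = 1/200 >= 1/200. So N = 801.

801


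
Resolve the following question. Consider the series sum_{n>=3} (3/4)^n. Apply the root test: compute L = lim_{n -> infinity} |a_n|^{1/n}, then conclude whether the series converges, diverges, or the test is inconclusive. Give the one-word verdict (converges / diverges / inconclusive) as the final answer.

Let a_n denote the general term. Form |a_n|^(1/n) and simplify:
|a_n|^(1/n) = 3/4
Take the limit as n -> infinity: L = 3/4.
Since L = 3/4 < 1, the root test implies convergence.

converges


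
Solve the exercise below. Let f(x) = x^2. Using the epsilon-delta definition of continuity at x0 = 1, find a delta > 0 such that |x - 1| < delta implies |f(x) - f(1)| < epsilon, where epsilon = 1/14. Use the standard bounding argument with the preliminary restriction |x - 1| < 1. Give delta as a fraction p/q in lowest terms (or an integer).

Factor: |x^2 - (1)^2| = |x - 1| * |x + 1|.
Impose |x - 1| < 1 first. Then |x + 1| = |(x - 1) + 2*(1)| <= |x - 1| + 2*|1| < 1 + 2 = 3.
So |x^2 - (1)^2| < delta * 3.
We need delta * 3 <= 1/14, i.e. delta <= 1/14/3 = 1/42.
Since 1/42 < 1, this is tighter than 1; take delta = 1/42.
So delta = 1/42 works.

1/42


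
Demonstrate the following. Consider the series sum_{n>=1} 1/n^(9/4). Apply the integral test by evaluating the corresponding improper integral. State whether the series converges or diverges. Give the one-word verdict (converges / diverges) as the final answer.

Let f(x) = x^(-9/4). Then f is positive, continuous, and decreasing on [1, infinity), so the integral test applies.
Compute the improper integral int_{1}^infinity f(x) dx:
  antiderivative F(x) = -4/(5*x^(5/4)).
  As x -> infinity, F(x) -> 0 (since p = 9/4 > 1).
  So int = F(infinity) - F(1) = 0 - (-4/5) = 4/5.
  Finite, so by the integral test, the series converges.

converges


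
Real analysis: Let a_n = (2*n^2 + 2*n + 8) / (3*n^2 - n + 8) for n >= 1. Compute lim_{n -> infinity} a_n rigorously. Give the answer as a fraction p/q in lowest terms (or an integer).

Divide numerator and denominator by n^2, the highest power:
numerator / n^2 = 2 + 2/n + 8/n^2
denominator / n^2 = 3 - 1/n + 8/n^2
As n -> infinity, all terms of the form c/n^k (k >= 1) tend to 0.
So numerator / n^2 -> 2 and denominator / n^2 -> 3.
Therefore lim a_n = 2/3.

2/3


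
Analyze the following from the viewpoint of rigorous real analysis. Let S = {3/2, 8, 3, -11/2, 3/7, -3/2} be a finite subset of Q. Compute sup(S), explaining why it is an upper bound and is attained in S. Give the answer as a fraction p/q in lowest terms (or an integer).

S is finite, so sup(S) = max(S).
Sorted decreasing:
8, 3, 3/2, 3/7, -3/2, -11/2
The extremum is 8.
For every x in S, x <= 8. And 8 is in S, so it is attained.
Therefore sup(S) = 8.

8


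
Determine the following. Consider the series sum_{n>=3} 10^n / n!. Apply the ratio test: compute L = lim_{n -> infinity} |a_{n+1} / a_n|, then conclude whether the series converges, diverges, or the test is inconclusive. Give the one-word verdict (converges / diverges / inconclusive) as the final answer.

Let a_n denote the general term. Form the ratio a_{n+1}/a_n and simplify:
a_{n+1}/a_n = 10/(n + 1)
Take the limit as n -> infinity: L = 0.
Since L = 0 < 1, the ratio test implies the series converges.

converges


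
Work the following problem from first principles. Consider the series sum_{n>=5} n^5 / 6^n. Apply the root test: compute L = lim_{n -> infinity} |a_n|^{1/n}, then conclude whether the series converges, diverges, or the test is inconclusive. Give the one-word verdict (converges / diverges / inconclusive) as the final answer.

Let a_n denote the general term. Form |a_n|^(1/n) and simplify:
|a_n|^(1/n) = n^(5/n)/6
Take the limit as n -> infinity: L = 1/6.
Since L = 1/6 < 1, the root test implies convergence.

converges


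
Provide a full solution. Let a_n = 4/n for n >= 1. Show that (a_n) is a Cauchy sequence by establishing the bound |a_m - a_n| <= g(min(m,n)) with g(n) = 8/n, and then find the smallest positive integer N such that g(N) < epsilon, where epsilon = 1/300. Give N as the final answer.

For any m, n >= 1, by the triangle inequality:
|a_m - a_n| = |4/m - 4/n| <= 4*1/m + 4*1/n <= 8/min(m,n).
So g(n) = 8/n bounds the Cauchy difference. Since g(n) -> 0, (a_n) is Cauchy.
Now solve g(N) < 1/300: 8/N < 1/300 <=> N > 8 / (1/300) = 2400.
The smallest integer strictly greater than 2400 is N = 2401.
Check: g(2401) = 8/2401 = 8/2401 < 1/300; g(2400) = 1/300 >= 1/300. So N = 2401.

2401


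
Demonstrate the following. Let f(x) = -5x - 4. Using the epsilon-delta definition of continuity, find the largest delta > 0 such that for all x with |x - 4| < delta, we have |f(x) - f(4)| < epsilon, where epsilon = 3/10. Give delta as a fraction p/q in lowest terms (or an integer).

We compute f(4) = -5*(4) - 4 = -24.
|f(x) - f(4)| = |-5x - 4 - (-24)| = |-5(x - 4)| = 5|x - 4|.
We need 5|x - 4| < 3/10, i.e. |x - 4| < 3/10 / 5 = 3/50.
So any delta <= 3/50 works. Conversely, if delta > 3/50, then x = 4 + 3/50 satisfies |x - 4| = 3/50 < delta but |f(x) - f(4)| = 5 * 3/50 = 3/10, which is not < 3/10; so no larger delta works.
Hence the largest such delta is 3/50.

3/50


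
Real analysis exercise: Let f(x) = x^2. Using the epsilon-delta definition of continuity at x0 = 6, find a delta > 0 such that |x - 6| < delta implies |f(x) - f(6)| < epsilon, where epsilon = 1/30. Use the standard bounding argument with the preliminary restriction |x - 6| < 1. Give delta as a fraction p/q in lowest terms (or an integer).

Factor: |x^2 - (6)^2| = |x - 6| * |x + 6|.
Impose |x - 6| < 1 first. Then |x + 6| = |(x - 6) + 2*(6)| <= |x - 6| + 2*|6| < 1 + 12 = 13.
So |x^2 - (6)^2| < delta * 13.
We need delta * 13 <= 1/30, i.e. delta <= 1/30/13 = 1/390.
Since 1/390 < 1, this is tighter than 1; take delta = 1/390.
So delta = 1/390 works.

1/390


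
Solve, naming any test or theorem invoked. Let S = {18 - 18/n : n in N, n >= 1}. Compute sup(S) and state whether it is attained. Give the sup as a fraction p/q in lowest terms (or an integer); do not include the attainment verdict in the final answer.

Analysis:
- Values: 0, 9, 12, 27/2, ... strictly increasing.
- Minimum is 0 (n=1); inf = 0 (attained).
- 18 - 18/n -> 18 from below; sup = 18, not attained.
Conclusion: sup(S) = 18, not attained in S.

18


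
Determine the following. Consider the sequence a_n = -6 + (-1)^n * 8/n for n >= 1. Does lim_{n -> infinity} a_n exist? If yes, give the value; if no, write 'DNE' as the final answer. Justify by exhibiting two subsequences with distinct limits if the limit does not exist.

Examine the behaviour of a_n along subsequences.
Even-n subsequence a_{2k} = -6 + 8/(2k) -> -6. Odd-n subsequence a_{2k+1} = -6 - 8/(2k+1) -> -6. Both tend to -6, which suggests the limit is -6; verify directly.
|a_n - (-6)| = |(-1)^n * 8/n| = 8/n for every n >= 1.
Given epsilon > 0, choose a positive integer N > 8/epsilon. Then for all n >= N, |a_n - (-6)| = 8/n <= 8/N < epsilon.
So by the definition of the limit, lim a_n exists and equals -6.

-6


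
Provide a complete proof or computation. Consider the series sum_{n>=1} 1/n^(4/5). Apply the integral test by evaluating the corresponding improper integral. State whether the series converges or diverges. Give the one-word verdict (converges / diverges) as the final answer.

Let f(x) = x^(-4/5). Then f is positive, continuous, and decreasing on [1, infinity), so the integral test applies.
Compute the improper integral int_{1}^infinity f(x) dx:
  antiderivative F(x) = 5*x^(1/5).
  As x -> infinity, F(x) -> infinity (since p = 4/5 < 1).
  So the integral diverges. By the integral test, the series diverges.

diverges


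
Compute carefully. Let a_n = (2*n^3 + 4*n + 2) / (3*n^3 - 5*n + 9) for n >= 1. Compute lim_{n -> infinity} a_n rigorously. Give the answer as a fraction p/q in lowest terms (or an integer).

Divide numerator and denominator by n^3, the highest power:
numerator / n^3 = 2 + 4/n^2 + 2/n^3
denominator / n^3 = 3 - 5/n^2 + 9/n^3
As n -> infinity, all terms of the form c/n^k (k >= 1) tend to 0.
So numerator / n^3 -> 2 and denominator / n^3 -> 3.
Therefore lim a_n = 2/3.

2/3


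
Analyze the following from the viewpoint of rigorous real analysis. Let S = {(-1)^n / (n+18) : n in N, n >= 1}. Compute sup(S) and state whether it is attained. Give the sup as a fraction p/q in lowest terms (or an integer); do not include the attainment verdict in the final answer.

Analysis:
- Values: -1/19, 1/20, -1/21, 1/22, -1/23, ...
- Positive terms (even n): 1/(2+18), 1/(4+18), ... decreasing -> max = 1/20 (n=2).
- Negative terms (odd n): -1/(1+18), -1/(3+18), ... increasing -> min = -1/19 (n=1).
- So sup = 1/20 (attained at n=2); inf = -1/19 (attained at n=1).
Conclusion: sup(S) = 1/20, attained in S.

1/20


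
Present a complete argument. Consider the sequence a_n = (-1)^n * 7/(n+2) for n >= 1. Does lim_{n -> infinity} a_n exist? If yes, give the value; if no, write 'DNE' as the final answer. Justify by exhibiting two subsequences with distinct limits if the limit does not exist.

Examine the behaviour of a_n along subsequences.
Even-n subsequence a_{2k} = 7/(2k+2) -> 0. Odd-n subsequence a_{2k+1} = -7/(2k+3) -> 0. Both tend to 0, which suggests the limit is 0; verify directly.
|a_n - 0| = 7/(n+2) < 7/n for every n >= 1.
Given epsilon > 0, choose a positive integer N > 7/epsilon. Then for all n >= N, |a_n| < 7/n <= 7/N < epsilon.
So by the definition of the limit, lim a_n exists and equals 0.

0


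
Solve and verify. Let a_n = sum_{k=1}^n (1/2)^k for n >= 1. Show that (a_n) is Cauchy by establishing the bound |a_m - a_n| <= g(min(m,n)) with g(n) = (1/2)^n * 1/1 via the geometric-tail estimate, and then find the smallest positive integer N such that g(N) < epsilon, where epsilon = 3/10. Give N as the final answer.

For m > n >= 1: |a_m - a_n| = sum_{k=n+1}^m (1/2)^k < sum_{k=n+1}^infinity (1/2)^k = (1/2)^(n+1) / (1 - 1/2) = (1/2)^n * (1/2) * (2/1) = (1/2)^n * 1/1.
So g(n) = (1/2)^n / 1. Since g(n) -> 0, (a_n) is Cauchy.
Now solve g(N) < 3/10: (1/2)^N / 1 < 3/10 <=> 2^N > 1 / (1 * 3/10) = 10/3.
Check powers of 2: 2^1 = 2 <= 10/3, 2^2 = 4 > 10/3.
So the smallest such N is 2. Check: g(2) = 1/(1 * 4) = 1/4 < 3/10.

2


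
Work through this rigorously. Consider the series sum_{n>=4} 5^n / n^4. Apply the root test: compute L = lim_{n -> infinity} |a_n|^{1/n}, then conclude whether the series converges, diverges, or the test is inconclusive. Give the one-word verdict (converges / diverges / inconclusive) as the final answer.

Let a_n denote the general term. Form |a_n|^(1/n) and simplify:
|a_n|^(1/n) = 5/n^(4/n)
Take the limit as n -> infinity: L = 5.
Since L = 5 > 1, the root test implies divergence.

diverges


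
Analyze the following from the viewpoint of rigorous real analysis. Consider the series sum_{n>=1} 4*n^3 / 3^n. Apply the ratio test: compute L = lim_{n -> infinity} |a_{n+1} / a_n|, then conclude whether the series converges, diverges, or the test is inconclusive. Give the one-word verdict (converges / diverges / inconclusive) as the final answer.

Let a_n denote the general term. Form the ratio a_{n+1}/a_n and simplify:
a_{n+1}/a_n = (n + 1)^3/(3*n^3)
Take the limit as n -> infinity: L = 1/3.
Since L = 1/3 < 1, the ratio test implies the series converges.

converges


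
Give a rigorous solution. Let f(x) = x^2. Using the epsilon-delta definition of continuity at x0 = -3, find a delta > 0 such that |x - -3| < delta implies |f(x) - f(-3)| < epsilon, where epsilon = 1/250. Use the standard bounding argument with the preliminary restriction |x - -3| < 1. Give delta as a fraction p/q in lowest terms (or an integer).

Factor: |x^2 - (-3)^2| = |x - -3| * |x + -3|.
Impose |x - -3| < 1 first. Then |x + -3| = |(x - -3) + 2*(-3)| <= |x - -3| + 2*|-3| < 1 + 6 = 7.
So |x^2 - (-3)^2| < delta * 7.
We need delta * 7 <= 1/250, i.e. delta <= 1/250/7 = 1/1750.
Since 1/1750 < 1, this is tighter than 1; take delta = 1/1750.
So delta = 1/1750 works.

1/1750


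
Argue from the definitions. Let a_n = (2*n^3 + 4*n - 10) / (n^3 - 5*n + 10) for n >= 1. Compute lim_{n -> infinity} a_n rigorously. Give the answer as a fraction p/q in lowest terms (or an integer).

Divide numerator and denominator by n^3, the highest power:
numerator / n^3 = 2 + 4/n^2 - 10/n^3
denominator / n^3 = 1 - 5/n^2 + 10/n^3
As n -> infinity, all terms of the form c/n^k (k >= 1) tend to 0.
So numerator / n^3 -> 2 and denominator / n^3 -> 1.
Therefore lim a_n = 2.

2


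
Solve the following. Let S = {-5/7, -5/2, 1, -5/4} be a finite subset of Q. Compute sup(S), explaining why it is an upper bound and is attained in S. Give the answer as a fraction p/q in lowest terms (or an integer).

S is finite, so sup(S) = max(S).
Sorted decreasing:
1, -5/7, -5/4, -5/2
The extremum is 1.
For every x in S, x <= 1. And 1 is in S, so it is attained.
Therefore sup(S) = 1.

1


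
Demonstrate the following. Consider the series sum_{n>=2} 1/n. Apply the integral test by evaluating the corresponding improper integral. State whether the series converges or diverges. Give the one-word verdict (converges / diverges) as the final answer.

Let f(x) = 1/x. Then f is positive, continuous, and decreasing on [2, infinity), so the integral test applies.
Compute the improper integral int_{2}^infinity f(x) dx:
  antiderivative F(x) = log(x).
  As x -> infinity, log(x) -> infinity.
  So int = infinity - log(2) = infinity. By the integral test, the series diverges.

diverges


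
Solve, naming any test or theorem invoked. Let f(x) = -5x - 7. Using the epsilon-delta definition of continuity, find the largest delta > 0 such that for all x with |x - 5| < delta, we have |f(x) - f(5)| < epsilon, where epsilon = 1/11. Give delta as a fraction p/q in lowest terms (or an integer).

We compute f(5) = -5*(5) - 7 = -32.
|f(x) - f(5)| = |-5x - 7 - (-32)| = |-5(x - 5)| = 5|x - 5|.
We need 5|x - 5| < 1/11, i.e. |x - 5| < 1/11 / 5 = 1/55.
So any delta <= 1/55 works. Conversely, if delta > 1/55, then x = 5 + 1/55 satisfies |x - 5| = 1/55 < delta but |f(x) - f(5)| = 5 * 1/55 = 1/11, which is not < 1/11; so no larger delta works.
Hence the largest such delta is 1/55.

1/55


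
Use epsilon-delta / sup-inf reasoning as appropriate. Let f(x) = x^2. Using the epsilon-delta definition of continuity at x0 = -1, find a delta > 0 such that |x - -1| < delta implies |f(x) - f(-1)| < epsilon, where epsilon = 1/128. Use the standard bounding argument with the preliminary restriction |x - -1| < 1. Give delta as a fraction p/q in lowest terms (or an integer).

Factor: |x^2 - (-1)^2| = |x - -1| * |x + -1|.
Impose |x - -1| < 1 first. Then |x + -1| = |(x - -1) + 2*(-1)| <= |x - -1| + 2*|-1| < 1 + 2 = 3.
So |x^2 - (-1)^2| < delta * 3.
We need delta * 3 <= 1/128, i.e. delta <= 1/128/3 = 1/384.
Since 1/384 < 1, this is tighter than 1; take delta = 1/384.
So delta = 1/384 works.

1/384


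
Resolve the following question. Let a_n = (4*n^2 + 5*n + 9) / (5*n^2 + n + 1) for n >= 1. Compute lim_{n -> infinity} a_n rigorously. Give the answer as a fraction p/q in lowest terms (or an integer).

Divide numerator and denominator by n^2, the highest power:
numerator / n^2 = 4 + 5/n + 9/n^2
denominator / n^2 = 5 + 1/n + n^(-2)
As n -> infinity, all terms of the form c/n^k (k >= 1) tend to 0.
So numerator / n^2 -> 4 and denominator / n^2 -> 5.
Therefore lim a_n = 4/5.

4/5
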